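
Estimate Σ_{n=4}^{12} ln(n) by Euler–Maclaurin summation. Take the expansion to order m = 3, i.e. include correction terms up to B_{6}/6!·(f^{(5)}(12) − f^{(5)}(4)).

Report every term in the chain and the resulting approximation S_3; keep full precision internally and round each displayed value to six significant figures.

S_3 ≈ 18.1955

Integral: ∫_4^12 ln(x) dx = 16.2737.
½[f(4) + f(12)] = ½[1.38629 + 2.48491] = 1.93560.
Integral + boundary = 18.2093.
Correction k=1: B_{2}/2! · (f^{(1)}(12) − f^{(1)}(4)) = 1/12 · (0.0833333 − 0.250000) = -0.0138889.
Partial sum through k=1: 18.1954.
Correction k=2: B_{4}/4! · (f^{(3)}(12) − f^{(3)}(4)) = −1/720 · (0.00115741 − 0.0312500) = 4.17953e-05.
Partial sum through k=2: 18.1955.
Correction k=3: B_{6}/6! · (f^{(5)}(12) − f^{(5)}(4)) = 1/30240 · (9.64506e-05 − 0.0234375) = -7.71860e-07.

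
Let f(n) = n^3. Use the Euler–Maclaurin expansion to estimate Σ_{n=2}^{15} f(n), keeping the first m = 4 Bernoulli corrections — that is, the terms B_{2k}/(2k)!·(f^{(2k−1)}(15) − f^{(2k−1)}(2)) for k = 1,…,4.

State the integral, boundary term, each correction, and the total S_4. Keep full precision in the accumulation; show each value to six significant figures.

S_4 ≈ 14399.0

The integral term ∫_2^15 x^3 dx = 12652.2.
Endpoint term: (f(2) + f(15))/2 = (8.00000 + 3375.00)/2 = 1691.50.
So far: 14343.8.
Correction k=1: B_{2}/2! · (f^{(1)}(15) − f^{(1)}(2)) = 1/12 · (675.000 − 12.0000) = 55.2500.
Running total after k=1: 14399.0.
Correction k=2: B_{4}/4! · (f^{(3)}(15) − f^{(3)}(2)) = −1/720 · (6.00000 − 6.00000) = 0.00000.
Running total after k=2: 14399.0.
Correction k=3: B_{6}/6! · (f^{(5)}(15) − f^{(5)}(2)) = 1/30240 · (0.00000 − 0.00000) = 0.00000.
Running total after k=3: 14399.0.
Correction k=4: B_{8}/8! · (f^{(7)}(15) − f^{(7)}(2)) = −1/1209600 · (0.00000 − 0.00000) = 0.00000.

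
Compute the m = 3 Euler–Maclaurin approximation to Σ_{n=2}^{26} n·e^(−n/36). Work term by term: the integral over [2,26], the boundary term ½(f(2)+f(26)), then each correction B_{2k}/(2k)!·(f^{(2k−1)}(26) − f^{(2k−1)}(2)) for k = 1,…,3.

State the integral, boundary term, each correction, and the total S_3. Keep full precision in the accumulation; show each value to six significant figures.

Integral: ∫_2^26 x·e^(−x/36) dx = 210.053.
½[f(2) + f(26)] = ½[1.89192 + 12.6275] = 7.25969.
Running total after boundary: 217.313.
Correction k=1: B_{2}/2! · (f^{(1)}(26) − f^{(1)}(2)) = 1/12 · (0.134909 − 0.893406) = -0.0632081.
Running total after k=1: 217.250.
Correction k=2: B_{4}/4! · (f^{(3)}(26) − f^{(3)}(2)) = −1/720 · (0.000853590 − 0.00214917) = 1.79942e-06.
Running total after k=2: 217.250.
Correction k=3: B_{6}/6! · (f^{(5)}(26) − f^{(5)}(2)) = 1/30240 · (1.23695e-06 − 2.78471e-06) = -5.11827e-11.

S_3 ≈ 217.250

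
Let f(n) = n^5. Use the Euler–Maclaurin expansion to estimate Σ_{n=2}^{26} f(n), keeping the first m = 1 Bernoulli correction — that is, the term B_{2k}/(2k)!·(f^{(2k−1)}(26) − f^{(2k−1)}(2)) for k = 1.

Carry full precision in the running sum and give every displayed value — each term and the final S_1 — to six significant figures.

S_1 ≈ 5.76171e+07

∫_2^26 x^5 dx evaluates to 5.14860e+07.
½[f(2) + f(26)] = ½[32.0000 + 1.18814e+07] = 5.94070e+06.
Running total after boundary: 5.74267e+07.
Correction k=1: B_{2}/2! · (f^{(1)}(26) − f^{(1)}(2)) = 1/12 · (2.28488e+06 − 80.0000) = 190400.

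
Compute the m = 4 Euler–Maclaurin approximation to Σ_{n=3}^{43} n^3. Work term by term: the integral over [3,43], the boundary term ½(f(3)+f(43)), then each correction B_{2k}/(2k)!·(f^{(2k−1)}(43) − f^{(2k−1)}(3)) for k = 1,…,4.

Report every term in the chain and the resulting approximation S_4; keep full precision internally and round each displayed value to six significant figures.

S_4 ≈ 894907

Integral: ∫_3^43 x^3 dx = 854680.
Boundary: ½(f(3) + f(43)) = ½(27.0000 + 79507.0) = 39767.0.
Integral + boundary = 894447.
Correction k=1: B_{2}/2! · (f^{(1)}(43) − f^{(1)}(3)) = 1/12 · (5547.00 − 27.0000) = 460.000.
Running total after k=1: 894907.
Correction k=2: B_{4}/4! · (f^{(3)}(43) − f^{(3)}(3)) = −1/720 · (6.00000 − 6.00000) = 0.00000.
Running total after k=2: 894907.
Correction k=3: B_{6}/6! · (f^{(5)}(43) − f^{(5)}(3)) = 1/30240 · (0.00000 − 0.00000) = 0.00000.
Running total after k=3: 894907.
Correction k=4: B_{8}/8! · (f^{(7)}(43) − f^{(7)}(3)) = −1/1209600 · (0.00000 − 0.00000) = 0.00000.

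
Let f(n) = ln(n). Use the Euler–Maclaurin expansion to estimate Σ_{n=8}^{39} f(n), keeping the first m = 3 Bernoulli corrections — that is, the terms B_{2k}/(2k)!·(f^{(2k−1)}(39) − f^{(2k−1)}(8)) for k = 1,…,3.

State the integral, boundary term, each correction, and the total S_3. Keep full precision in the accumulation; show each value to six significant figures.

S_3 ≈ 98.1066

∫_8^39 ln(x) dx evaluates to 95.2434.
Endpoint term: (f(8) + f(39))/2 = (2.07944 + 3.66356)/2 = 2.87150.
Running total after boundary: 98.1149.
Correction k=1: B_{2}/2! · (f^{(1)}(39) − f^{(1)}(8)) = 1/12 · (0.0256410 − 0.125000) = -0.00827991.
Partial sum through k=1: 98.1066.
Correction k=2: B_{4}/4! · (f^{(3)}(39) − f^{(3)}(8)) = −1/720 · (3.37160e-05 − 0.00390625) = 5.37852e-06.
Partial sum through k=2: 98.1066.
Correction k=3: B_{6}/6! · (f^{(5)}(39) − f^{(5)}(8)) = 1/30240 · (2.66004e-07 − 0.000732422) = -2.42115e-08.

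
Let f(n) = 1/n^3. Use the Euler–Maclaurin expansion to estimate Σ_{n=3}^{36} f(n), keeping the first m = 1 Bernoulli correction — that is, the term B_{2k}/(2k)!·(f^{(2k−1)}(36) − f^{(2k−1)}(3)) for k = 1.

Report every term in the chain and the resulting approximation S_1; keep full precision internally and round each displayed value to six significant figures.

S_1 ≈ 0.0767853

Integral: ∫_3^36 1/x^3 dx = 0.0551698.
½[f(3) + f(36)] = ½[0.0370370 + 2.14335e-05] = 0.0185292.
Running total after boundary: 0.0736990.
k=1: B_{2}/(2)! × [f^{(1)}(36) − f^{(1)}(3)] = 1/12 × (-1.78612e-06 − (-0.0370370)) = 0.00308627.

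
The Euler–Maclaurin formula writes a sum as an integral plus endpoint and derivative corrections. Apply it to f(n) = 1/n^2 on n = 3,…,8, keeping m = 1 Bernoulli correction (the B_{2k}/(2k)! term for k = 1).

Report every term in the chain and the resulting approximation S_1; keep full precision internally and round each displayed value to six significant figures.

S_1 ≈ 0.277549

The integral term ∫_3^8 1/x^2 dx = 0.208333.
Endpoint term: (f(3) + f(8))/2 = (0.111111 + 0.0156250)/2 = 0.0633681.
Integral + boundary = 0.271701.
Order-1 term: 1/12 · (-0.00390625 − (-0.0740741)) = 0.00584732.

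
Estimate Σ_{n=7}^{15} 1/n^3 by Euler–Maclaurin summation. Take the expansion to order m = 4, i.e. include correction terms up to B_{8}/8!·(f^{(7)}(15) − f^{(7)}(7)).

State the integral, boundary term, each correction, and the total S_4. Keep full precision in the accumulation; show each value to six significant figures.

S_4 ≈ 0.00968623

Integral: ∫_7^15 1/x^3 dx = 0.00798186.
½[f(7) + f(15)] = ½[0.00291545 + 0.000296296] = 0.00160587.
Running total after boundary: 0.00958773.
Order-1 term: 1/12 · (-5.92593e-05 − (-0.00124948)) = 9.91850e-05.
Running total after k=1: 0.00968692.
Order-2 term: −1/720 · (-5.26749e-06 − (-0.000509992)) = -7.01006e-07.
Running total after k=2: 0.00968622.
Order-3 term: 1/30240 · (-9.83265e-07 − (-0.000437136)) = 1.44230e-08.
Running total after k=3: 0.00968623.
Order-4 term: −1/1209600 · (-3.14645e-07 − (-0.000642322)) = -5.30760e-10.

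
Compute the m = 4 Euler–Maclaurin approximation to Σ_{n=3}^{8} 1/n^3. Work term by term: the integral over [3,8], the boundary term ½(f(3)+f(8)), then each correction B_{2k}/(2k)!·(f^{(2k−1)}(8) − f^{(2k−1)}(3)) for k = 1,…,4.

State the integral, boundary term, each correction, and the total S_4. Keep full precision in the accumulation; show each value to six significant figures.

S_4 ≈ 0.0701597

The integral term ∫_3^8 1/x^3 dx = 0.0477431.
Endpoint term: (f(3) + f(8))/2 = (0.0370370 + 0.00195312)/2 = 0.0194951.
So far: 0.0672381.
k=1: B_{2}/(2)! × [f^{(1)}(8) − f^{(1)}(3)] = 1/12 × (-0.000732422 − (-0.0370370)) = 0.00302538.
After k=1: 0.0702635.
k=2: B_{4}/(4)! × [f^{(3)}(8) − f^{(3)}(3)] = −1/720 × (-0.000228882 − (-0.0823045)) = -0.000113994.
After k=2: 0.0701495.
k=3: B_{6}/(6)! × [f^{(5)}(8) − f^{(5)}(3)] = 1/30240 × (-0.000150204 − (-0.384088)) = 1.26963e-05.
After k=3: 0.0701622.
k=4: B_{8}/(8)! × [f^{(7)}(8) − f^{(7)}(3)] = −1/1209600 × (-0.000168979 − (-3.07270)) = -2.54012e-06.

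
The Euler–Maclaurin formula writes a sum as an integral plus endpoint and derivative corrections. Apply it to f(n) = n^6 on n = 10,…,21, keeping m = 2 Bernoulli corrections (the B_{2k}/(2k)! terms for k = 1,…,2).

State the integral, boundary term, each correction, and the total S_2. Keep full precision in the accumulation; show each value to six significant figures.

The integral term ∫_10^21 x^6 dx = 2.55870e+08.
½[f(10) + f(21)] = ½[1.00000e+06 + 8.57661e+07] = 4.33831e+07.
Running total after boundary: 2.99253e+08.
Correction k=1: B_{2}/2! · (f^{(1)}(21) − f^{(1)}(10)) = 1/12 · (2.45046e+07 − 600000) = 1.99205e+06.
Partial sum through k=1: 3.01245e+08.
Correction k=2: B_{4}/4! · (f^{(3)}(21) − f^{(3)}(10)) = −1/720 · (1.11132e+06 − 120000) = -1376.83.

S_2 ≈ 3.01244e+08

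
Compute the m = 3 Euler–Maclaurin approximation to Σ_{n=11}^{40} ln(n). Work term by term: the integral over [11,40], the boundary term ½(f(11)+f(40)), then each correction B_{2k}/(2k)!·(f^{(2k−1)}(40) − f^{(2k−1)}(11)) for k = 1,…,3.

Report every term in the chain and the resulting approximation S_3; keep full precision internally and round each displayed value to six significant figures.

Integral: ∫_11^40 ln(x) dx = 92.1783.
Boundary: ½(f(11) + f(40)) = ½(2.39790 + 3.68888) = 3.04339.
So far: 95.2217.
Order-1 term: 1/12 · (0.0250000 − 0.0909091) = -0.00549242.
Partial sum through k=1: 95.2162.
Order-2 term: −1/720 · (3.12500e-05 − 0.00150263) = 2.04358e-06.
Partial sum through k=2: 95.2162.
Order-3 term: 1/30240 · (2.34375e-07 − 0.000149021) = -4.92020e-09.

S_3 ≈ 95.2162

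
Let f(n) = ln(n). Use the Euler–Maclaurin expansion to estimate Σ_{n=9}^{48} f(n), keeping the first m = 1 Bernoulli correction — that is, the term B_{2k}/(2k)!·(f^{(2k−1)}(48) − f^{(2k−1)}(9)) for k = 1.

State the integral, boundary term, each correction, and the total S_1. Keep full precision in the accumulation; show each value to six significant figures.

S_1 ≈ 130.069

Integral: ∫_9^48 ln(x) dx = 127.043.
Endpoint term: (f(9) + f(48))/2 = (2.19722 + 3.87120)/2 = 3.03421.
Integral + boundary = 130.077.
k=1: B_{2}/(2)! × [f^{(1)}(48) − f^{(1)}(9)] = 1/12 × (0.0208333 − 0.111111) = -0.00752315.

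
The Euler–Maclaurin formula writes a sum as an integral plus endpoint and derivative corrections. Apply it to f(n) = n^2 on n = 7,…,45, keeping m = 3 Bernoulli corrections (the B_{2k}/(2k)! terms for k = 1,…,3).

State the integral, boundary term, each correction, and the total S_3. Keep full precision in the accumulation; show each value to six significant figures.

S_3 ≈ 31304.0

∫_7^45 x^2 dx evaluates to 30260.7.
Endpoint term: (f(7) + f(45))/2 = (49.0000 + 2025.00)/2 = 1037.00.
Integral + boundary = 31297.7.
k=1: B_{2}/(2)! × [f^{(1)}(45) − f^{(1)}(7)] = 1/12 × (90.0000 − 14.0000) = 6.33333.
Partial sum through k=1: 31304.0.
k=2: B_{4}/(4)! × [f^{(3)}(45) − f^{(3)}(7)] = −1/720 × (0.00000 − 0.00000) = 0.00000.
Partial sum through k=2: 31304.0.
k=3: B_{6}/(6)! × [f^{(5)}(45) − f^{(5)}(7)] = 1/30240 × (0.00000 − 0.00000) = 0.00000.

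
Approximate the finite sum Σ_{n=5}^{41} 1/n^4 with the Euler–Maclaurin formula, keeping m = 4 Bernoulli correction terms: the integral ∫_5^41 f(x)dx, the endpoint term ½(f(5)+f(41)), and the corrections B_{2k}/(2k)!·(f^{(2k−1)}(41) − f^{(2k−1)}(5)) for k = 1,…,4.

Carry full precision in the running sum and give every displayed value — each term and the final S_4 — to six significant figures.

S_4 ≈ 0.00356664

Integral: ∫_5^41 1/x^4 dx = 0.00266183.
Endpoint term: (f(5) + f(41))/2 = (0.00160000 + 3.53887e-07)/2 = 0.000800177.
Running total after boundary: 0.00346201.
Correction k=1: B_{2}/2! · (f^{(1)}(41) − f^{(1)}(5)) = 1/12 · (-3.45256e-08 − (-0.00128000)) = 0.000106664.
Partial sum through k=1: 0.00356867.
Correction k=2: B_{4}/4! · (f^{(3)}(41) − f^{(3)}(5)) = −1/720 · (-6.16161e-10 − (-0.00153600)) = -2.13333e-06.
Partial sum through k=2: 0.00356654.
Correction k=3: B_{6}/6! · (f^{(5)}(41) − f^{(5)}(5)) = 1/30240 · (-2.05265e-11 − (-0.00344064)) = 1.13778e-07.
Partial sum through k=3: 0.00356665.
Correction k=4: B_{8}/8! · (f^{(7)}(41) − f^{(7)}(5)) = −1/1209600 · (-1.09898e-12 − (-0.0123863)) = -1.02400e-08.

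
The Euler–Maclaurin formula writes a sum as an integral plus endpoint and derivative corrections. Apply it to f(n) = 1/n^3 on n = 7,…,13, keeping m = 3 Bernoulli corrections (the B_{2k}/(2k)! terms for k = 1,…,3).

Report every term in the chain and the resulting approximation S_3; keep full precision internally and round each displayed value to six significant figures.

Integral: ∫_7^13 1/x^3 dx = 0.00724550.
Boundary: ½(f(7) + f(13)) = ½(0.00291545 + 0.000455166) = 0.00168531.
Integral + boundary = 0.00893081.
Correction k=1: B_{2}/2! · (f^{(1)}(13) − f^{(1)}(7)) = 1/12 · (-0.000105038 − (-0.00124948)) = 9.53701e-05.
After k=1: 0.00902618.
Correction k=2: B_{4}/4! · (f^{(3)}(13) − f^{(3)}(7)) = −1/720 · (-1.24306e-05 − (-0.000509992)) = -6.91057e-07.
After k=2: 0.00902549.
Correction k=3: B_{6}/6! · (f^{(5)}(13) − f^{(5)}(7)) = 1/30240 · (-3.08925e-06 − (-0.000437136)) = 1.43534e-08.

S_3 ≈ 0.00902550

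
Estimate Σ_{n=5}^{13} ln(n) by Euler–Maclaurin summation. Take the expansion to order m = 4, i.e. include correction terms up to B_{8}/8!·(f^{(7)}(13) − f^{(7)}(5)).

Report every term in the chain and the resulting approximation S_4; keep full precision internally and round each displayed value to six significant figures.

S_4 ≈ 19.3741

∫_5^13 ln(x) dx evaluates to 17.2972.
½[f(5) + f(13)] = ½[1.60944 + 2.56495] = 2.08719.
Running total after boundary: 19.3843.
k=1: B_{2}/(2)! × [f^{(1)}(13) − f^{(1)}(5)] = 1/12 × (0.0769231 − 0.200000) = -0.0102564.
After k=1: 19.3741.
k=2: B_{4}/(4)! × [f^{(3)}(13) − f^{(3)}(5)] = −1/720 × (0.000910332 − 0.0160000) = 2.09579e-05.
After k=2: 19.3741.
k=3: B_{6}/(6)! × [f^{(5)}(13) − f^{(5)}(5)] = 1/30240 × (6.46390e-05 − 0.00768000) = -2.51831e-07.
After k=3: 19.3741.
k=4: B_{8}/(8)! × [f^{(7)}(13) − f^{(7)}(5)] = −1/1209600 × (1.14744e-05 − 0.00921600) = 7.60956e-09.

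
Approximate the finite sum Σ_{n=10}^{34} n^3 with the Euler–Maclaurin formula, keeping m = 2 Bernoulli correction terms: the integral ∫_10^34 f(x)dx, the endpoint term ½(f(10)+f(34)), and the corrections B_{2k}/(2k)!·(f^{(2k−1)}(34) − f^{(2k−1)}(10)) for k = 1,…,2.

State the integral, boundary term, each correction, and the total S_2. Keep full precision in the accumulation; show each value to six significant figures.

The integral term ∫_10^34 x^3 dx = 331584.
½[f(10) + f(34)] = ½[1000.00 + 39304.0] = 20152.0.
Running total after boundary: 351736.
Correction k=1: B_{2}/2! · (f^{(1)}(34) − f^{(1)}(10)) = 1/12 · (3468.00 − 300.000) = 264.000.
Running total after k=1: 352000.
Correction k=2: B_{4}/4! · (f^{(3)}(34) − f^{(3)}(10)) = −1/720 · (6.00000 − 6.00000) = 0.00000.

S_2 ≈ 352000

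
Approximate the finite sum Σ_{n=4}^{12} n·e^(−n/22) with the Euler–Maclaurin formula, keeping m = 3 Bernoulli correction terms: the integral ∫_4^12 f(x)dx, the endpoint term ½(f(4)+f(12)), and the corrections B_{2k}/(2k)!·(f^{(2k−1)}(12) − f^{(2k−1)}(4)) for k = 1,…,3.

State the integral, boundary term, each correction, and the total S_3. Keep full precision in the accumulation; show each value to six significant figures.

∫_4^12 x·e^(−x/22) dx evaluates to 43.3821.
½[f(4) + f(12)] = ½[3.33501 + 6.95494] = 5.14498.
So far: 48.5271.
Order-1 term: 1/12 · (0.263445 − 0.682161) = -0.0348931.
Running total after k=1: 48.4922.
Order-2 term: −1/720 · (0.00293926 − 0.00485468) = 2.66031e-06.
Running total after k=2: 48.4922.
Order-3 term: 1/30240 · (1.10211e-05 − 1.71486e-05) = -2.02631e-10.

S_3 ≈ 48.4922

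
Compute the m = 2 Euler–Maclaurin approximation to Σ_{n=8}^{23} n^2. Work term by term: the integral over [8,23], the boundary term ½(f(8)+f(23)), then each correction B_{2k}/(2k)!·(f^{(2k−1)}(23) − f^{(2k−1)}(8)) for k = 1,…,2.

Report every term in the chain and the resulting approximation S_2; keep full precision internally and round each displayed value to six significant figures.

S_2 ≈ 4184.00

The integral term ∫_8^23 x^2 dx = 3885.00.
½[f(8) + f(23)] = ½[64.0000 + 529.000] = 296.500.
Running total after boundary: 4181.50.
k=1: B_{2}/(2)! × [f^{(1)}(23) − f^{(1)}(8)] = 1/12 × (46.0000 − 16.0000) = 2.50000.
Running total after k=1: 4184.00.
k=2: B_{4}/(4)! × [f^{(3)}(23) − f^{(3)}(8)] = −1/720 × (0.00000 − 0.00000) = 0.00000.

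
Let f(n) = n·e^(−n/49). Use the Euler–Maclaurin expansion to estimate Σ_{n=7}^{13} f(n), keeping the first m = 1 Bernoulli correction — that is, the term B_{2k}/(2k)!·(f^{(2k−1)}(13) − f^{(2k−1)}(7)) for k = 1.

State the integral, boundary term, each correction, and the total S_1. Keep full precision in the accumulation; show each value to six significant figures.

S_1 ≈ 56.6591

Integral: ∫_7^13 x·e^(−x/49) dx = 48.6547.
Boundary: ½(f(7) + f(13)) = ½(6.06815 + 9.97062) = 8.01938.
Running total after boundary: 56.6741.
Order-1 term: 1/12 · (0.563489 − 0.743038) = -0.0149624.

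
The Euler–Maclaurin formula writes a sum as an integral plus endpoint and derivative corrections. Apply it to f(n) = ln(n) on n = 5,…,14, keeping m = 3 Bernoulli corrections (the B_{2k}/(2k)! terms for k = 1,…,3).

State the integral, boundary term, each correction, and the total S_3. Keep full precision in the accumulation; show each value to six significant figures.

S_3 ≈ 22.0132

Integral: ∫_5^14 ln(x) dx = 19.8996.
Boundary: ½(f(5) + f(14)) = ½(1.60944 + 2.63906) = 2.12425.
Integral + boundary = 22.0239.
Correction k=1: B_{2}/2! · (f^{(1)}(14) − f^{(1)}(5)) = 1/12 · (0.0714286 − 0.200000) = -0.0107143.
After k=1: 22.0131.
Correction k=2: B_{4}/4! · (f^{(3)}(14) − f^{(3)}(5)) = −1/720 · (0.000728863 − 0.0160000) = 2.12099e-05.
After k=2: 22.0132.
Correction k=3: B_{6}/6! · (f^{(5)}(14) − f^{(5)}(5)) = 1/30240 · (4.46243e-05 − 0.00768000) = -2.52493e-07.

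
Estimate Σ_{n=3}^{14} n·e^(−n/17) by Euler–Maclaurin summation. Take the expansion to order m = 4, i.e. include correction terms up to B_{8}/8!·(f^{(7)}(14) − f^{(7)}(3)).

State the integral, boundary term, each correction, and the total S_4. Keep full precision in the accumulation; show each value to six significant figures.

S_4 ≈ 57.9847

The integral term ∫_3^14 x·e^(−x/17) dx = 53.7062.
½[f(3) + f(14)] = ½[2.51467 + 6.14432] = 4.32949.
Integral + boundary = 58.0357.
Order-1 term: 1/12 · (0.0774494 − 0.690302) = -0.0510710.
After k=1: 57.9847.
Order-2 term: −1/720 · (0.00330522 − 0.00818944) = 6.78364e-06.
After k=2: 57.9847.
Order-3 term: 1/30240 · (2.19462e-05 − 4.84093e-05) = -8.75103e-10.
After k=3: 57.9847.
Order-4 term: −1/1209600 · (1.12303e-07 − 2.36960e-07) = 1.03056e-13.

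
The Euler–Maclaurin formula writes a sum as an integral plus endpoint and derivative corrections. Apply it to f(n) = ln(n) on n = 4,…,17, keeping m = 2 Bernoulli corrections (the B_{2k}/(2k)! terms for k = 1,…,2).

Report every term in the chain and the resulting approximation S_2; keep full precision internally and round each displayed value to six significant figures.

S_2 ≈ 31.7133

Integral: ∫_4^17 ln(x) dx = 29.6194.
½[f(4) + f(17)] = ½[1.38629 + 2.83321] = 2.10975.
So far: 31.7292.
k=1: B_{2}/(2)! × [f^{(1)}(17) − f^{(1)}(4)] = 1/12 × (0.0588235 − 0.250000) = -0.0159314.
After k=1: 31.7133.
k=2: B_{4}/(4)! × [f^{(3)}(17) − f^{(3)}(4)] = −1/720 × (0.000407083 − 0.0312500) = 4.28374e-05.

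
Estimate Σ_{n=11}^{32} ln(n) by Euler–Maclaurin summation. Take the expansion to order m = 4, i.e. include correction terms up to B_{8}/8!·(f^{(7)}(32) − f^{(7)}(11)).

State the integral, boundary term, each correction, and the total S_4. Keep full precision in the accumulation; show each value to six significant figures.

S_4 ≈ 66.4535

The integral term ∫_11^32 ln(x) dx = 63.5267.
Boundary: ½(f(11) + f(32)) = ½(2.39790 + 3.46574) = 2.93182.
Running total after boundary: 66.4585.
Correction k=1: B_{2}/2! · (f^{(1)}(32) − f^{(1)}(11)) = 1/12 · (0.0312500 − 0.0909091) = -0.00497159.
After k=1: 66.4535.
Correction k=2: B_{4}/4! · (f^{(3)}(32) − f^{(3)}(11)) = −1/720 · (6.10352e-05 − 0.00150263) = 2.00221e-06.
After k=2: 66.4535.
Correction k=3: B_{6}/6! · (f^{(5)}(32) − f^{(5)}(11)) = 1/30240 · (7.15256e-07 − 0.000149021) = -4.90429e-09.
After k=3: 66.4535.
Correction k=4: B_{8}/8! · (f^{(7)}(32) − f^{(7)}(11)) = −1/1209600 · (2.09548e-08 − 3.69474e-05) = 3.05278e-11.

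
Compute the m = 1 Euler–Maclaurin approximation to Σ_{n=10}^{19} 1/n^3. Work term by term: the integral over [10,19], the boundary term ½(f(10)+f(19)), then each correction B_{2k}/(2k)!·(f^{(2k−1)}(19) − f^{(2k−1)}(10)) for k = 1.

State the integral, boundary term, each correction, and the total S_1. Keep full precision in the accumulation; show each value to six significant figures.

The integral term ∫_10^19 1/x^3 dx = 0.00361496.
Boundary: ½(f(10) + f(19)) = ½(0.00100000 + 0.000145794) = 0.000572897.
So far: 0.00418786.
Correction k=1: B_{2}/2! · (f^{(1)}(19) − f^{(1)}(10)) = 1/12 · (-2.30201e-05 − (-0.000300000)) = 2.30817e-05.

S_1 ≈ 0.00421094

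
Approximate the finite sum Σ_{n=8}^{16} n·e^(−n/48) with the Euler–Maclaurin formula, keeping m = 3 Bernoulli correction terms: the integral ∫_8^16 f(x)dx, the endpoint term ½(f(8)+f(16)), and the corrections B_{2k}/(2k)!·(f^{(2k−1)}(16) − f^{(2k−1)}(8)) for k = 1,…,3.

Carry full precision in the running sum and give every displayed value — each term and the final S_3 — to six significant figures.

S_3 ≈ 83.2579

∫_8^16 x·e^(−x/48) dx evaluates to 74.1587.
Endpoint term: (f(8) + f(16))/2 = (6.77185 + 11.4645)/2 = 9.11818.
Running total after boundary: 83.2769.
Correction k=1: B_{2}/2! · (f^{(1)}(16) − f^{(1)}(8)) = 1/12 · (0.477688 − 0.705401) = -0.0189762.
Running total after k=1: 83.2579.
Correction k=2: B_{4}/4! · (f^{(3)}(16) − f^{(3)}(8)) = −1/720 · (0.000829319 − 0.00104096) = 2.93942e-07.
Running total after k=2: 83.2579.
Correction k=3: B_{6}/6! · (f^{(5)}(16) − f^{(5)}(8)) = 1/30240 · (6.29908e-07 − 7.70725e-07) = -4.65665e-12.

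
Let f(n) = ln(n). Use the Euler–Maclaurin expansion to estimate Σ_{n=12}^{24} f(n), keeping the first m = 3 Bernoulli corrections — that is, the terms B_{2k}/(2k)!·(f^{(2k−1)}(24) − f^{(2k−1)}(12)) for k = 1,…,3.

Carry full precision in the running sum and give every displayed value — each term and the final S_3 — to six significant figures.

S_3 ≈ 37.2824

Integral: ∫_12^24 ln(x) dx = 34.4544.
½[f(12) + f(24)] = ½[2.48491 + 3.17805] = 2.83148.
So far: 37.2859.
Order-1 term: 1/12 · (0.0416667 − 0.0833333) = -0.00347222.
Partial sum through k=1: 37.2824.
Order-2 term: −1/720 · (0.000144676 − 0.00115741) = 1.40657e-06.
Partial sum through k=2: 37.2824.
Order-3 term: 1/30240 · (3.01408e-06 − 9.64506e-05) = -3.08983e-09.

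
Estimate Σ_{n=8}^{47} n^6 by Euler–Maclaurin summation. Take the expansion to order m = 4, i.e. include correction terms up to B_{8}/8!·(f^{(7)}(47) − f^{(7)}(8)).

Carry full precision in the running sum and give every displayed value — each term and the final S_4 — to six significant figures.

S_4 ≈ 7.78788e+10

Integral: ∫_8^47 x^6 dx = 7.23744e+10.
Boundary: ½(f(8) + f(47)) = ½(262144 + 1.07792e+10) = 5.38974e+09.
Integral + boundary = 7.77642e+10.
Order-1 term: 1/12 · (1.37607e+09 − 196608) = 1.14656e+08.
Running total after k=1: 7.78788e+10.
Order-2 term: −1/720 · (1.24588e+07 − 61440.0) = -17218.5.
Running total after k=2: 7.78788e+10.
Order-3 term: 1/30240 · (33840.0 − 5760.00) = 0.928571.
Running total after k=3: 7.78788e+10.
Order-4 term: −1/1209600 · (0.00000 − 0.00000) = 0.00000.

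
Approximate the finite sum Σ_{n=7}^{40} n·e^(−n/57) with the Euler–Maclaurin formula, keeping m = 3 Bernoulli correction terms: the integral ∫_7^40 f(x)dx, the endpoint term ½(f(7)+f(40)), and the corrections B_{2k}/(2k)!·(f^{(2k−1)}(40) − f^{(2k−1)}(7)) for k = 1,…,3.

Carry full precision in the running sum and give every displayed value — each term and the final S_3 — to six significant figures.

S_3 ≈ 498.566

Integral: ∫_7^40 x·e^(−x/57) dx = 485.609.
Endpoint term: (f(7) + f(40))/2 = (6.19104 + 19.8286)/2 = 13.0098.
So far: 498.619.
Order-1 term: 1/12 · (0.147845 − 0.775820) = -0.0523312.
Partial sum through k=1: 498.566.
Order-2 term: −1/720 · (0.000350654 − 0.000783222) = 6.00789e-07.
Partial sum through k=2: 498.566.
Order-3 term: 1/30240 · (2.01848e-07 − 4.08636e-07) = -6.83822e-12.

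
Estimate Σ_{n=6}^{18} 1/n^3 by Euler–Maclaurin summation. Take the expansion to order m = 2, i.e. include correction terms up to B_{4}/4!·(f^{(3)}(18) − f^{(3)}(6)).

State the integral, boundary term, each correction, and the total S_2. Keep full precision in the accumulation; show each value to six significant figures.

S_2 ≈ 0.0149350

The integral term ∫_6^18 1/x^3 dx = 0.0123457.
½[f(6) + f(18)] = ½[0.00462963 + 0.000171468] = 0.00240055.
So far: 0.0147462.
Correction k=1: B_{2}/2! · (f^{(1)}(18) − f^{(1)}(6)) = 1/12 · (-2.85780e-05 − (-0.00231481)) = 0.000190520.
Partial sum through k=1: 0.0149367.
Correction k=2: B_{4}/4! · (f^{(3)}(18) − f^{(3)}(6)) = −1/720 · (-1.76407e-06 − (-0.00128601)) = -1.78367e-06.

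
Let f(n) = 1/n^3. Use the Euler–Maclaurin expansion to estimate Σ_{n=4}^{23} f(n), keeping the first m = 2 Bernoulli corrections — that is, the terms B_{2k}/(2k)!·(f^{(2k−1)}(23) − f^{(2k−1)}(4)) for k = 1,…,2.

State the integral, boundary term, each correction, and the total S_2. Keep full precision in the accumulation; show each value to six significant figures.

∫_4^23 1/x^3 dx evaluates to 0.0303048.
½[f(4) + f(23)] = ½[0.0156250 + 8.21895e-05] = 0.00785359.
Integral + boundary = 0.0381584.
Correction k=1: B_{2}/2! · (f^{(1)}(23) − f^{(1)}(4)) = 1/12 · (-1.07204e-05 − (-0.0117188)) = 0.000975669.
Partial sum through k=1: 0.0391341.
Correction k=2: B_{4}/4! · (f^{(3)}(23) − f^{(3)}(4)) = −1/720 · (-4.05307e-07 − (-0.0146484)) = -2.03445e-05.

S_2 ≈ 0.0391137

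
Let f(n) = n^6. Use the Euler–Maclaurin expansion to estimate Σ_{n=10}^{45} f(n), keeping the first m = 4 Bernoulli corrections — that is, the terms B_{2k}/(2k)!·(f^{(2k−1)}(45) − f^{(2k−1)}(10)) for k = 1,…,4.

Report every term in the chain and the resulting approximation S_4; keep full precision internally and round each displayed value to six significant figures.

S_4 ≈ 5.76245e+10

The integral term ∫_10^45 x^6 dx = 5.33799e+10.
½[f(10) + f(45)] = ½[1.00000e+06 + 8.30377e+09] = 4.15238e+09.
So far: 5.75323e+10.
Order-1 term: 1/12 · (1.10717e+09 − 600000) = 9.22141e+07.
Partial sum through k=1: 5.76245e+10.
Order-2 term: −1/720 · (1.09350e+07 − 120000) = -15020.8.
Partial sum through k=2: 5.76245e+10.
Order-3 term: 1/30240 · (32400.0 − 7200.00) = 0.833333.
Partial sum through k=3: 5.76245e+10.
Order-4 term: −1/1209600 · (0.00000 − 0.00000) = 0.00000.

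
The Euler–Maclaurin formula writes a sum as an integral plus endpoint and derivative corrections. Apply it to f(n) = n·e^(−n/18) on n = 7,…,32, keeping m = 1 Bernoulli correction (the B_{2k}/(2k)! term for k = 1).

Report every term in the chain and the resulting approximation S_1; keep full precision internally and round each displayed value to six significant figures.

S_1 ≈ 157.933

Integral: ∫_7^32 x·e^(−x/18) dx = 152.902.
Endpoint term: (f(7) + f(32))/2 = (4.74467 + 5.40843)/2 = 5.07655.
Running total after boundary: 157.979.
Correction k=1: B_{2}/2! · (f^{(1)}(32) − f^{(1)}(7)) = 1/12 · (-0.131455 − 0.414217) = -0.0454726.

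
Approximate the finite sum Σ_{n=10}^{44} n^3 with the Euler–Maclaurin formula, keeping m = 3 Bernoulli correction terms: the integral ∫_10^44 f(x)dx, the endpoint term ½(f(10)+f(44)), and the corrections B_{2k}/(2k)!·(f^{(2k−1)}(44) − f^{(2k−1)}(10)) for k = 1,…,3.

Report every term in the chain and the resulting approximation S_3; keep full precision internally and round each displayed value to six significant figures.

S_3 ≈ 978075

Integral: ∫_10^44 x^3 dx = 934524.
Boundary: ½(f(10) + f(44)) = ½(1000.00 + 85184.0) = 43092.0.
Running total after boundary: 977616.
Order-1 term: 1/12 · (5808.00 − 300.000) = 459.000.
Partial sum through k=1: 978075.
Order-2 term: −1/720 · (6.00000 − 6.00000) = 0.00000.
Partial sum through k=2: 978075.
Order-3 term: 1/30240 · (0.00000 − 0.00000) = 0.00000.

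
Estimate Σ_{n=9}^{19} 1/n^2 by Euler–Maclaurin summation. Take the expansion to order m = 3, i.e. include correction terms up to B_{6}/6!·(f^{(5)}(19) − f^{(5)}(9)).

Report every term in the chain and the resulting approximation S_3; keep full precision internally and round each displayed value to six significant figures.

S_3 ≈ 0.0662412

∫_9^19 1/x^2 dx evaluates to 0.0584795.
Boundary: ½(f(9) + f(19)) = ½(0.0123457 + 0.00277008) = 0.00755788.
Integral + boundary = 0.0660374.
k=1: B_{2}/(2)! × [f^{(1)}(19) − f^{(1)}(9)] = 1/12 × (-0.000291588 − (-0.00274348)) = 0.000204325.
Partial sum through k=1: 0.0662417.
k=2: B_{4}/(4)! × [f^{(3)}(19) − f^{(3)}(9)] = −1/720 × (-9.69267e-06 − (-0.000406442)) = -5.51041e-07.
Partial sum through k=2: 0.0662412.
k=3: B_{6}/(6)! × [f^{(5)}(19) − f^{(5)}(9)] = 1/30240 × (-8.05485e-07 − (-0.000150534)) = 4.95134e-09.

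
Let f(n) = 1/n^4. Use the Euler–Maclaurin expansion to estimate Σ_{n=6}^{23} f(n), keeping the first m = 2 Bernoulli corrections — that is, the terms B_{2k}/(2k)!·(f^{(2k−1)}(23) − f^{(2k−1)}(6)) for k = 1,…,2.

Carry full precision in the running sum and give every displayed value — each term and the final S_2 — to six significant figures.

The integral term ∫_6^23 1/x^4 dx = 0.00151581.
Endpoint term: (f(6) + f(23))/2 = (0.000771605 + 3.57346e-06)/2 = 0.000387589.
So far: 0.00190340.
Correction k=1: B_{2}/2! · (f^{(1)}(23) − f^{(1)}(6)) = 1/12 · (-6.21471e-07 − (-0.000514403)) = 4.28152e-05.
After k=1: 0.00194622.
Correction k=2: B_{4}/4! · (f^{(3)}(23) − f^{(3)}(6)) = −1/720 · (-3.52441e-08 − (-0.000428669)) = -5.95325e-07.

S_2 ≈ 0.00194562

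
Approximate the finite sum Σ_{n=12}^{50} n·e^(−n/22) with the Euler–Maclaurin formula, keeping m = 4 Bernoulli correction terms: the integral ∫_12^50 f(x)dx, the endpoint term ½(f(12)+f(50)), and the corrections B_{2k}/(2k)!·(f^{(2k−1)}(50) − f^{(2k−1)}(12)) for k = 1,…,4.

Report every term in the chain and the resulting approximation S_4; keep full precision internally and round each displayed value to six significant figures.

S_4 ≈ 276.344

The integral term ∫_12^50 x·e^(−x/22) dx = 270.324.
½[f(12) + f(50)] = ½[6.95494 + 5.15154] = 6.05324.
So far: 276.377.
Correction k=1: B_{2}/2! · (f^{(1)}(50) − f^{(1)}(12)) = 1/12 · (-0.131130 − 0.263445) = -0.0328812.
Running total after k=1: 276.344.
Correction k=2: B_{4}/4! · (f^{(3)}(50) − f^{(3)}(12)) = −1/720 · (0.000154817 − 0.00293926) = 3.86728e-06.
Running total after k=2: 276.344.
Correction k=3: B_{6}/6! · (f^{(5)}(50) − f^{(5)}(12)) = 1/30240 · (1.19951e-06 − 1.10211e-05) = -3.24788e-10.
Running total after k=3: 276.344.
Correction k=4: B_{8}/8! · (f^{(7)}(50) − f^{(7)}(12)) = −1/1209600 · (4.29578e-09 − 3.29945e-08) = 2.37258e-14.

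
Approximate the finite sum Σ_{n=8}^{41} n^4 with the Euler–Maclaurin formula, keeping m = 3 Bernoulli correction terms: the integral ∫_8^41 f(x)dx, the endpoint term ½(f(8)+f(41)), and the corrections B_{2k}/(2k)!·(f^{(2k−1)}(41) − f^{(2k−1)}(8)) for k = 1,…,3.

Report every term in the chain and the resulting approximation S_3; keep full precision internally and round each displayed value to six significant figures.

The integral term ∫_8^41 x^4 dx = 2.31647e+07.
½[f(8) + f(41)] = ½[4096.00 + 2.82576e+06] = 1.41493e+06.
Integral + boundary = 2.45796e+07.
Order-1 term: 1/12 · (275684 − 2048.00) = 22803.0.
After k=1: 2.46024e+07.
Order-2 term: −1/720 · (984.000 − 192.000) = -1.10000.
After k=2: 2.46024e+07.
Order-3 term: 1/30240 · (0.00000 − 0.00000) = 0.00000.

S_3 ≈ 2.46024e+07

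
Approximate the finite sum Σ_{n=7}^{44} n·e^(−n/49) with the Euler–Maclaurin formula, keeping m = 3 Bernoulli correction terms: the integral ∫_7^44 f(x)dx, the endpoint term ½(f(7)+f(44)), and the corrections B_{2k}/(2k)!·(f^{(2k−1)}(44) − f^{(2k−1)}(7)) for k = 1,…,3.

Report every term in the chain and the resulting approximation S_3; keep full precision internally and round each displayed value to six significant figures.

S_3 ≈ 534.128

Integral: ∫_7^44 x·e^(−x/49) dx = 522.190.
Boundary: ½(f(7) + f(44)) = ½(6.06815 + 17.9256) = 11.9969.
Integral + boundary = 534.187.
k=1: B_{2}/(2)! × [f^{(1)}(44) − f^{(1)}(7)] = 1/12 × (0.0415715 − 0.743038) = -0.0584556.
Partial sum through k=1: 534.128.
k=2: B_{4}/(4)! × [f^{(3)}(44) − f^{(3)}(7)] = −1/720 × (0.000356673 − 0.00103157) = 9.37354e-07.
Partial sum through k=2: 534.128.
k=3: B_{6}/(6)! × [f^{(5)}(44) − f^{(5)}(7)] = 1/30240 × (2.89892e-07 − 7.30389e-07) = -1.45667e-11.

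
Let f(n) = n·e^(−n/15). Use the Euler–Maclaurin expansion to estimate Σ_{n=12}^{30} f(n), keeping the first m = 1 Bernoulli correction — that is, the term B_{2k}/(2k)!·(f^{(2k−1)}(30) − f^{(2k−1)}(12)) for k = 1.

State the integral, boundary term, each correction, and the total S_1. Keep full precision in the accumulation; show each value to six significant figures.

S_1 ≈ 95.3342

Integral: ∫_12^30 x·e^(−x/15) dx = 90.6269.
Boundary: ½(f(12) + f(30)) = ½(5.39195 + 4.06006) = 4.72600.
Running total after boundary: 95.3529.
Order-1 term: 1/12 · (-0.135335 − 0.0898658) = -0.0187668.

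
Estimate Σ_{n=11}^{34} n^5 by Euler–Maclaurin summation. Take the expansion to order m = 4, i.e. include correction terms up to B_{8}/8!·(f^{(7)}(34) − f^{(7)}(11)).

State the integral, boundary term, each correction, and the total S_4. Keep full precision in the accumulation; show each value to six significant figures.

S_4 ≈ 2.80521e+08

The integral term ∫_11^34 x^5 dx = 2.57172e+08.
½[f(11) + f(34)] = ½[161051 + 4.54354e+07] = 2.27982e+07.
Integral + boundary = 2.79970e+08.
Order-1 term: 1/12 · (6.68168e+06 − 73205.0) = 550706.
Running total after k=1: 2.80521e+08.
Order-2 term: −1/720 · (69360.0 − 7260.00) = -86.2500.
Running total after k=2: 2.80521e+08.
Order-3 term: 1/30240 · (120.000 − 120.000) = 0.00000.
Running total after k=3: 2.80521e+08.
Order-4 term: −1/1209600 · (0.00000 − 0.00000) = 0.00000.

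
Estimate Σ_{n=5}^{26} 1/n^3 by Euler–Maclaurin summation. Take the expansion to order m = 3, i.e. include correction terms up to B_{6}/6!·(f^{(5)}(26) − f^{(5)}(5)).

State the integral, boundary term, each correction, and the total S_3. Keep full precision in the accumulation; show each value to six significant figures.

Integral: ∫_5^26 1/x^3 dx = 0.0192604.
Boundary: ½(f(5) + f(26)) = ½(0.00800000 + 5.68958e-05) = 0.00402845.
So far: 0.0232888.
k=1: B_{2}/(2)! × [f^{(1)}(26) − f^{(1)}(5)] = 1/12 × (-6.56490e-06 − (-0.00480000)) = 0.000399453.
Running total after k=1: 0.0236883.
k=2: B_{4}/(4)! × [f^{(3)}(26) − f^{(3)}(5)] = −1/720 × (-1.94228e-07 − (-0.00384000)) = -5.33306e-06.
Running total after k=2: 0.0236829.
k=3: B_{6}/(6)! × [f^{(5)}(26) − f^{(5)}(5)] = 1/30240 × (-1.20674e-08 − (-0.00645120)) = 2.13333e-07.

S_3 ≈ 0.0236831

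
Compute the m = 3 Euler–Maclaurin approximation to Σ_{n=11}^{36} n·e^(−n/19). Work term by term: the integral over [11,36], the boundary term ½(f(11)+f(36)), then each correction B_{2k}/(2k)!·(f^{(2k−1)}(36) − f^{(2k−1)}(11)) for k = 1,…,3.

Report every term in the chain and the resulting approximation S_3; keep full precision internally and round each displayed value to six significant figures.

The integral term ∫_11^36 x·e^(−x/19) dx = 162.354.
½[f(11) + f(36)] = ½[6.16537 + 5.41288] = 5.78913.
Running total after boundary: 168.143.
Correction k=1: B_{2}/2! · (f^{(1)}(36) − f^{(1)}(11)) = 1/12 · (-0.134531 − 0.235995) = -0.0308771.
After k=1: 168.112.
Correction k=2: B_{4}/4! · (f^{(3)}(36) − f^{(3)}(11)) = −1/720 · (0.000460346 − 0.00375892) = 4.58136e-06.
After k=2: 168.112.
Correction k=3: B_{6}/6! · (f^{(5)}(36) − f^{(5)}(11)) = 1/30240 · (3.58270e-06 − 1.90142e-05) = -5.10300e-10.

S_3 ≈ 168.112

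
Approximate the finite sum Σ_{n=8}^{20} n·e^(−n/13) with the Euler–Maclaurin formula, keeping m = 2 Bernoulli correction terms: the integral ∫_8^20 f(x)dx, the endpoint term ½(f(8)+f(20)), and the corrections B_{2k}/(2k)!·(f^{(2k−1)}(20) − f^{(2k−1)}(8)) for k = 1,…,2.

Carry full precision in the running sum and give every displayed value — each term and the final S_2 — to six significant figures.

Integral: ∫_8^20 x·e^(−x/13) dx = 55.4271.
Boundary: ½(f(8) + f(20)) = ½(4.32346 + 4.29422) = 4.30884.
Running total after boundary: 59.7360.
Order-1 term: 1/12 · (-0.115614 − 0.207859) = -0.0269560.
Partial sum through k=1: 59.7090.
Order-2 term: −1/720 · (0.00185686 − 0.00762559) = 8.01213e-06.

S_2 ≈ 59.7090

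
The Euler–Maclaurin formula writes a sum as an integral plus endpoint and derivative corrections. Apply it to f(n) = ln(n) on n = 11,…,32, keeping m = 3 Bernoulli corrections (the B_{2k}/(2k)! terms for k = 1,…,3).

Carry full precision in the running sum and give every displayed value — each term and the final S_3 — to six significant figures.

∫_11^32 ln(x) dx evaluates to 63.5267.
Endpoint term: (f(11) + f(32))/2 = (2.39790 + 3.46574)/2 = 2.93182.
Integral + boundary = 66.4585.
Correction k=1: B_{2}/2! · (f^{(1)}(32) − f^{(1)}(11)) = 1/12 · (0.0312500 − 0.0909091) = -0.00497159.
Partial sum through k=1: 66.4535.
Correction k=2: B_{4}/4! · (f^{(3)}(32) − f^{(3)}(11)) = −1/720 · (6.10352e-05 − 0.00150263) = 2.00221e-06.
Partial sum through k=2: 66.4535.
Correction k=3: B_{6}/6! · (f^{(5)}(32) − f^{(5)}(11)) = 1/30240 · (7.15256e-07 − 0.000149021) = -4.90429e-09.

S_3 ≈ 66.4535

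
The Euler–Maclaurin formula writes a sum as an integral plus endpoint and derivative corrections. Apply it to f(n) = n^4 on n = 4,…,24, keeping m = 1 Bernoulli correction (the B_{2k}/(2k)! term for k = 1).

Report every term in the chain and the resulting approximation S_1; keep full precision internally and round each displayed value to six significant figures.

S_1 ≈ 1.76292e+06

∫_4^24 x^4 dx evaluates to 1.59232e+06.
Endpoint term: (f(4) + f(24))/2 = (256.000 + 331776)/2 = 166016.
Running total after boundary: 1.75834e+06.
Correction k=1: B_{2}/2! · (f^{(1)}(24) − f^{(1)}(4)) = 1/12 · (55296.0 − 256.000) = 4586.67.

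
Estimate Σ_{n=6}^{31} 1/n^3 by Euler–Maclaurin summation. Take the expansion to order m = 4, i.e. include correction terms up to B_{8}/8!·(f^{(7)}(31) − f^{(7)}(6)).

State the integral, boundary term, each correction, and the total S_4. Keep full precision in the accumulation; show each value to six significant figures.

S_4 ≈ 0.0158911

∫_6^31 1/x^3 dx evaluates to 0.0133686.
½[f(6) + f(31)] = ½[0.00462963 + 3.35672e-05] = 0.00233160.
Running total after boundary: 0.0157002.
Correction k=1: B_{2}/2! · (f^{(1)}(31) − f^{(1)}(6)) = 1/12 · (-3.24844e-06 − (-0.00231481)) = 0.000192631.
Running total after k=1: 0.0158928.
Correction k=2: B_{4}/4! · (f^{(3)}(31) − f^{(3)}(6)) = −1/720 · (-6.76054e-08 − (-0.00128601)) = -1.78603e-06.
Running total after k=2: 0.0158910.
Correction k=3: B_{6}/6! · (f^{(5)}(31) − f^{(5)}(6)) = 1/30240 · (-2.95466e-09 − (-0.00150034)) = 4.96144e-08.
Running total after k=3: 0.0158911.
Correction k=4: B_{8}/8! · (f^{(7)}(31) − f^{(7)}(6)) = −1/1209600 · (-2.21369e-10 − (-0.00300069)) = -2.48073e-09.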